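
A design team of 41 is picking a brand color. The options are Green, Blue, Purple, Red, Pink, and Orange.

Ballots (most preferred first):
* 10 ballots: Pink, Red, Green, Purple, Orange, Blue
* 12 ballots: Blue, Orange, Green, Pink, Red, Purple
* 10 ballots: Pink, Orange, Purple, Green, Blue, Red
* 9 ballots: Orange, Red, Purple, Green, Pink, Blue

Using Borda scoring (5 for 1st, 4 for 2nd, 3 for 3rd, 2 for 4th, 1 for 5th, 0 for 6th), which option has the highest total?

Orange

Green: 10×3 + 12×3 + 10×2 + 9×2 = 104
Blue: 10×0 + 12×5 + 10×1 + 9×0 = 70
Purple: 10×2 + 12×0 + 10×3 + 9×3 = 77
Red: 10×4 + 12×1 + 10×0 + 9×4 = 88
Pink: 10×5 + 12×2 + 10×5 + 9×1 = 133
Orange: 10×1 + 12×4 + 10×4 + 9×5 = 143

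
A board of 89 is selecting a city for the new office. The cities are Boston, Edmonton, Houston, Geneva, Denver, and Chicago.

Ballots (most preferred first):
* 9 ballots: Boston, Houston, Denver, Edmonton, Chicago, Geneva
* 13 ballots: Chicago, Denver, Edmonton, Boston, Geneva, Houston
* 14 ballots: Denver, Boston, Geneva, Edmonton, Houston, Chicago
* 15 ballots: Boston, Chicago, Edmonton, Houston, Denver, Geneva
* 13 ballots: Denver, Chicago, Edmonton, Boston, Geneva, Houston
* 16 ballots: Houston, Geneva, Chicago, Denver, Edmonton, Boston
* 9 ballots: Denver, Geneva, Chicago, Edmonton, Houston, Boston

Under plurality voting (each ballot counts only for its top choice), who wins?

Denver

First-place votes: Boston 24, Edmonton 0, Houston 16, Geneva 0, Denver 36, Chicago 13.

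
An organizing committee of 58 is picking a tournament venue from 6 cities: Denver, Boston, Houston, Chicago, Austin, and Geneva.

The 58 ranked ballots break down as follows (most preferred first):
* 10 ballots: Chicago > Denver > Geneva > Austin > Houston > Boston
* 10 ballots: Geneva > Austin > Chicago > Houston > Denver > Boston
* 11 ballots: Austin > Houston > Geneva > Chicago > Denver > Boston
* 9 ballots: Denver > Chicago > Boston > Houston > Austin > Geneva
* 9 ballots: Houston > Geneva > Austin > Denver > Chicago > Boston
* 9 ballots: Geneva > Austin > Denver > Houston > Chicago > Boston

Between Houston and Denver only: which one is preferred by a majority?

Houston

Houston is ranked above Denver on 30 ballots; Denver above Houston on 28.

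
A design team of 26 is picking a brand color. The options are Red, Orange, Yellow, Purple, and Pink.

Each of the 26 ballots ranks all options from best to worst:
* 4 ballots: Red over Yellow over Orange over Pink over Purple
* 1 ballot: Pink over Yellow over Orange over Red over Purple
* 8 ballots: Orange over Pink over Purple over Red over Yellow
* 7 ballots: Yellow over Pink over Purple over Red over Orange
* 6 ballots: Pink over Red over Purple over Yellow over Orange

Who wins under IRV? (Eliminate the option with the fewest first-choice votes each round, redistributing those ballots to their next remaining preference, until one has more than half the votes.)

Yellow

Round 1: Red 4, Orange 8, Yellow 7, Purple 0, Pink 7. Purple eliminated.
Round 2: Red 4, Orange 8, Yellow 7, Pink 7. Red eliminated.
Round 3: Orange 8, Yellow 11, Pink 7. Pink eliminated.
Round 4: Orange 8, Yellow 18. Yellow has a majority (≥14).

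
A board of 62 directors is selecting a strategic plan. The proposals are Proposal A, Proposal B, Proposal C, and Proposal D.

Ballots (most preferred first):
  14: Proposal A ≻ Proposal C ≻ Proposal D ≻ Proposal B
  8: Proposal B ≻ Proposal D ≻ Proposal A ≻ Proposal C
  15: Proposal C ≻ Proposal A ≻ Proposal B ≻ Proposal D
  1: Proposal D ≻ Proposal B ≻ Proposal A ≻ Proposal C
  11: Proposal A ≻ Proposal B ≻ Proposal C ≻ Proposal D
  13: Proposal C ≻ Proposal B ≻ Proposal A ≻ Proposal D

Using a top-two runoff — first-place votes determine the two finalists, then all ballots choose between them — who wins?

Round 1 first-place votes: Proposal A 25, Proposal B 8, Proposal C 28, Proposal D 1. Proposal C and Proposal A advance.
Runoff: Proposal C is ranked above Proposal A on 28 ballots, Proposal A above Proposal C on 34.

Proposal A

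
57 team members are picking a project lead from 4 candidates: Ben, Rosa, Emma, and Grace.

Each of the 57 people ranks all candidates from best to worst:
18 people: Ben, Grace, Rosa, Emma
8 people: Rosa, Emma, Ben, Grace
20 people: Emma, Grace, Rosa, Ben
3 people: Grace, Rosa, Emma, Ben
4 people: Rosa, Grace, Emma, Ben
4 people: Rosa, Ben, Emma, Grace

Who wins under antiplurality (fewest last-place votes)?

Last-place votes: Ben 27, Rosa 0, Emma 18, Grace 12.

Rosa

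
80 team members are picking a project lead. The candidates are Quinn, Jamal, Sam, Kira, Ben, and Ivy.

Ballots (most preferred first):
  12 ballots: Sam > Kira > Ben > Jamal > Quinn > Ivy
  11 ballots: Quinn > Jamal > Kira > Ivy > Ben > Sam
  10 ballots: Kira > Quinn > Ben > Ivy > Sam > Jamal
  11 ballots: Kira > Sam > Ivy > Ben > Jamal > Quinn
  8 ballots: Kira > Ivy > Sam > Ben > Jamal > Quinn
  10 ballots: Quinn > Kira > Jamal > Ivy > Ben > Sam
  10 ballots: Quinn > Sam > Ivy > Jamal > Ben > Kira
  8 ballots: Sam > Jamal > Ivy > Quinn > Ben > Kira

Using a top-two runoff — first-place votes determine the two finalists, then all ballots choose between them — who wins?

Kira

Round 1 first-place votes: Quinn 31, Jamal 0, Sam 20, Kira 29, Ben 0, Ivy 0. Quinn and Kira advance.
Runoff: Quinn is ranked above Kira on 39 ballots, Kira above Quinn on 41.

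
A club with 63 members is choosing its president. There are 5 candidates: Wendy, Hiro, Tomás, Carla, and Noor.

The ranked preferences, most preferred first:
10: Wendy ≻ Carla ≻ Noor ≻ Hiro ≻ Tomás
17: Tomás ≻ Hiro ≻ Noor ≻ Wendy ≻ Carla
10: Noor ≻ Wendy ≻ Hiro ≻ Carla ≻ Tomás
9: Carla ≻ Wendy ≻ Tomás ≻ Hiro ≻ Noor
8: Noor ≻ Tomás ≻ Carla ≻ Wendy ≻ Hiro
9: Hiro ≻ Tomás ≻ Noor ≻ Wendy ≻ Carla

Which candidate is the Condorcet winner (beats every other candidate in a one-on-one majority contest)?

Tomás vs Wendy: 34–29
Tomás vs Hiro: 34–29
Tomás vs Carla: 34–29
Tomás vs Noor: 35–28
Tomás beats every other candidate.

Tomás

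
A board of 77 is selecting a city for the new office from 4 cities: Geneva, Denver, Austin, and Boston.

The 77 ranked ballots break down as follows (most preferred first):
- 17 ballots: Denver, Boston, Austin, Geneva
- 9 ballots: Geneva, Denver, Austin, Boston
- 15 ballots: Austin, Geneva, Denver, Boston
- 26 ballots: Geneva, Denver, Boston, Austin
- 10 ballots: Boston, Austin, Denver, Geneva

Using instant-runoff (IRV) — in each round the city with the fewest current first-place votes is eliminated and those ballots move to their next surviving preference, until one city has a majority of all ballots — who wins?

Austin

Round 1: Geneva 35, Denver 17, Austin 15, Boston 10. Boston eliminated.
Round 2: Geneva 35, Denver 17, Austin 25. Denver eliminated.
Round 3: Geneva 35, Austin 42. Austin has a majority (≥39).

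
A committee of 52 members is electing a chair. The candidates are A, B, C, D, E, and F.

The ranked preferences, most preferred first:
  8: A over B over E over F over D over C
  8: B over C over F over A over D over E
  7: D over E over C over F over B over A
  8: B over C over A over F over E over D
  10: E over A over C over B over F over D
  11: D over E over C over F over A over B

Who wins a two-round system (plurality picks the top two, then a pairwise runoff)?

B

Round 1 first-place votes: A 8, B 16, C 0, D 18, E 10, F 0. D and B advance.
Runoff: D is ranked above B on 18 ballots, B above D on 34.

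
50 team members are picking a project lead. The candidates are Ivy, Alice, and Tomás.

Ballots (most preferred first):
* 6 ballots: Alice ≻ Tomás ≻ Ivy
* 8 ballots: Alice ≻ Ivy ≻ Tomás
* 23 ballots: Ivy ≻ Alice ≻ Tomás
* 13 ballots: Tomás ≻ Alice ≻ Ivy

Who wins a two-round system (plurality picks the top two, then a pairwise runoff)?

Alice

Round 1 first-place votes: Ivy 23, Alice 14, Tomás 13. Ivy and Alice advance.
Runoff: Ivy is ranked above Alice on 23 ballots, Alice above Ivy on 27.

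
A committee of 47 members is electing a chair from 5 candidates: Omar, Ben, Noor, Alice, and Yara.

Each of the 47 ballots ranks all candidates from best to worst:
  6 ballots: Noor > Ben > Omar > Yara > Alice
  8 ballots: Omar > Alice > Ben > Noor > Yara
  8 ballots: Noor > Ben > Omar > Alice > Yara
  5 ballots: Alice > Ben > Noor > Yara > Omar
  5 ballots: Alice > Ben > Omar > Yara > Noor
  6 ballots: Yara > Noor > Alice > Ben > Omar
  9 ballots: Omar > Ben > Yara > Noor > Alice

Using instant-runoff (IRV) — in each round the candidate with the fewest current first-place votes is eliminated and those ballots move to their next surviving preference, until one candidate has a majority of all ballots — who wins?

Round 1: Omar 17, Ben 0, Noor 14, Alice 10, Yara 6. Ben eliminated.
Round 2: Omar 17, Noor 14, Alice 10, Yara 6. Yara eliminated.
Round 3: Omar 17, Noor 20, Alice 10. Alice eliminated.
Round 4: Omar 22, Noor 25. Noor has a majority (≥24).

Noor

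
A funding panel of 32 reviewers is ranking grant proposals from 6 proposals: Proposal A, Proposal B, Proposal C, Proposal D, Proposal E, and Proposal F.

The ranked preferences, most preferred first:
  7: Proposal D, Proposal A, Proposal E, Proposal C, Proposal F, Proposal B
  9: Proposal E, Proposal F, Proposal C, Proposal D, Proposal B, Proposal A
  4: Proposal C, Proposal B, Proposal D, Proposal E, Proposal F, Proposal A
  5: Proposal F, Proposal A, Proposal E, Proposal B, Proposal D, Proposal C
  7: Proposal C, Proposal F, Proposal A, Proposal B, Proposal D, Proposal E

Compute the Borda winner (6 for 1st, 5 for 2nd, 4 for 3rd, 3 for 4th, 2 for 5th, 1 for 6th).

Proposal A: 7×5 + 9×1 + 4×1 + 5×5 + 7×4 = 101
Proposal B: 7×1 + 9×2 + 4×5 + 5×3 + 7×3 = 81
Proposal C: 7×3 + 9×4 + 4×6 + 5×1 + 7×6 = 128
Proposal D: 7×6 + 9×3 + 4×4 + 5×2 + 7×2 = 109
Proposal E: 7×4 + 9×6 + 4×3 + 5×4 + 7×1 = 121
Proposal F: 7×2 + 9×5 + 4×2 + 5×6 + 7×5 = 132

Proposal F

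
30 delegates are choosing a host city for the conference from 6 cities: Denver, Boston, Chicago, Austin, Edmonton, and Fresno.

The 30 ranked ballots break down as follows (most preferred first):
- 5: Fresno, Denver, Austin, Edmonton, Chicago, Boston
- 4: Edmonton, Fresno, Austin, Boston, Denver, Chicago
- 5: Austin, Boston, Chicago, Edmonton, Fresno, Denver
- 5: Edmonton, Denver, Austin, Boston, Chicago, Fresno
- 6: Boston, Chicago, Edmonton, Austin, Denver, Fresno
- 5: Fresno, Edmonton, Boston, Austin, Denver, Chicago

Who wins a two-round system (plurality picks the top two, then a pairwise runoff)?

Edmonton

Round 1 first-place votes: Denver 0, Boston 6, Chicago 0, Austin 5, Edmonton 9, Fresno 10. Fresno and Edmonton advance.
Runoff: Fresno is ranked above Edmonton on 10 ballots, Edmonton above Fresno on 20.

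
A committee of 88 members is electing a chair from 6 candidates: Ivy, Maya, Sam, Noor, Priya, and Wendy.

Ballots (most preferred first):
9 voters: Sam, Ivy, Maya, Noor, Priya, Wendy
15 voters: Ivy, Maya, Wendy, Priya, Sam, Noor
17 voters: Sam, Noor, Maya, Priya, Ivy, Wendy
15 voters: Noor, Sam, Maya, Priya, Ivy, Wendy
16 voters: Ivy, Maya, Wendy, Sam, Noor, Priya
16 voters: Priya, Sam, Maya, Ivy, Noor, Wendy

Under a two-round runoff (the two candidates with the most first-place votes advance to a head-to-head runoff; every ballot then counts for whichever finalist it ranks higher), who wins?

Round 1 first-place votes: Ivy 31, Maya 0, Sam 26, Noor 15, Priya 16, Wendy 0. Ivy and Sam advance.
Runoff: Ivy is ranked above Sam on 31 ballots, Sam above Ivy on 57.

Sam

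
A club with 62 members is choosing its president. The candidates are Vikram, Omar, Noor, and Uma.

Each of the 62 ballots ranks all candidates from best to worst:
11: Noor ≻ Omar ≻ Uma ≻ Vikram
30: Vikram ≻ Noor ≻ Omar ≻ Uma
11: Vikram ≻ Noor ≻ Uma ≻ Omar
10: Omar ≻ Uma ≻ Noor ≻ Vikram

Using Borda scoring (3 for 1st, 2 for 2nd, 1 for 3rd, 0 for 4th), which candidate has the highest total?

Noor

Vikram: 11×0 + 30×3 + 11×3 + 10×0 = 123
Omar: 11×2 + 30×1 + 11×0 + 10×3 = 82
Noor: 11×3 + 30×2 + 11×2 + 10×1 = 125
Uma: 11×1 + 30×0 + 11×1 + 10×2 = 42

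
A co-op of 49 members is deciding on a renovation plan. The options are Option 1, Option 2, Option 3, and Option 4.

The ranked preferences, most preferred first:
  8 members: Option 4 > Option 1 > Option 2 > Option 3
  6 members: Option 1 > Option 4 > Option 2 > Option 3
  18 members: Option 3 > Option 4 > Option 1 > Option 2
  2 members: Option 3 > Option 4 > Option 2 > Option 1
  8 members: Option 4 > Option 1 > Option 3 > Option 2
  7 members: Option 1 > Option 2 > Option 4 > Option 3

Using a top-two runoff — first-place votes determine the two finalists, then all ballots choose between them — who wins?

Option 4

Round 1 first-place votes: Option 1 13, Option 2 0, Option 3 20, Option 4 16. Option 3 and Option 4 advance.
Runoff: Option 3 is ranked above Option 4 on 20 ballots, Option 4 above Option 3 on 29.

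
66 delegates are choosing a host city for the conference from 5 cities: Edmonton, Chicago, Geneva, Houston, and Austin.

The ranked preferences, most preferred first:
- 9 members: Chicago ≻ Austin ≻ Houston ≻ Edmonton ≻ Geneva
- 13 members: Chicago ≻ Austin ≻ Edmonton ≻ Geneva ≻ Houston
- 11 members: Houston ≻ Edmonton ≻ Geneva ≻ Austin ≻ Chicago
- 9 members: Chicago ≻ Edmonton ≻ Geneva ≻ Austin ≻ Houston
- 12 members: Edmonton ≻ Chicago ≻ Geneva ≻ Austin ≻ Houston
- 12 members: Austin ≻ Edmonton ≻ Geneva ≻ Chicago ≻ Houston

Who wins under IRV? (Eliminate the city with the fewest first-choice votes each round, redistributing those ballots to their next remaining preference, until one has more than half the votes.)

Edmonton

Round 1: Edmonton 12, Chicago 31, Geneva 0, Houston 11, Austin 12. Geneva eliminated.
Round 2: Edmonton 12, Chicago 31, Houston 11, Austin 12. Houston eliminated.
Round 3: Edmonton 23, Chicago 31, Austin 12. Austin eliminated.
Round 4: Edmonton 35, Chicago 31. Edmonton has a majority (≥34).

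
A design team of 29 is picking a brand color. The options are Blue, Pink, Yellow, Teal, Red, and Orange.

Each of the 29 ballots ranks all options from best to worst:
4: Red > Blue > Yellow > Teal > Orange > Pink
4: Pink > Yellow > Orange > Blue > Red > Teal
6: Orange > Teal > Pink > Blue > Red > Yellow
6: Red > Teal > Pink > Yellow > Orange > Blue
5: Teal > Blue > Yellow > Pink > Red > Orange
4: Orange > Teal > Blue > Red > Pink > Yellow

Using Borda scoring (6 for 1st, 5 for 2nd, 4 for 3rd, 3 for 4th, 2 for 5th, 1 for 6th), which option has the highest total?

Blue: 4×5 + 4×3 + 6×3 + 6×1 + 5×5 + 4×4 = 97
Pink: 4×1 + 4×6 + 6×4 + 6×4 + 5×3 + 4×2 = 99
Yellow: 4×4 + 4×5 + 6×1 + 6×3 + 5×4 + 4×1 = 84
Teal: 4×3 + 4×1 + 6×5 + 6×5 + 5×6 + 4×5 = 126
Red: 4×6 + 4×2 + 6×2 + 6×6 + 5×2 + 4×3 = 102
Orange: 4×2 + 4×4 + 6×6 + 6×2 + 5×1 + 4×6 = 101

Teal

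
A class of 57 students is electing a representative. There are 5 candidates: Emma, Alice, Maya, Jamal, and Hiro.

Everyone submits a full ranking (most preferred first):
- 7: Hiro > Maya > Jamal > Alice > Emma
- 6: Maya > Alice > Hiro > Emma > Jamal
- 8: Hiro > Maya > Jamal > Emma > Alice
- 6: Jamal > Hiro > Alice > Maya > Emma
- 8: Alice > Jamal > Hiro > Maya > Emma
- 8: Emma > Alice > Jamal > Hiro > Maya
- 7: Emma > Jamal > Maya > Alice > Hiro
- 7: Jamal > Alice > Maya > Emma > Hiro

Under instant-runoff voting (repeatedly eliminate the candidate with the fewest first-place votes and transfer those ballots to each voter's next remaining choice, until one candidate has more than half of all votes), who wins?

Alice

Round 1: Emma 15, Alice 8, Maya 6, Jamal 13, Hiro 15. Maya eliminated.
Round 2: Emma 15, Alice 14, Jamal 13, Hiro 15. Jamal eliminated.
Round 3: Emma 15, Alice 21, Hiro 21. Emma eliminated.
Round 4: Alice 36, Hiro 21. Alice has a majority (≥29).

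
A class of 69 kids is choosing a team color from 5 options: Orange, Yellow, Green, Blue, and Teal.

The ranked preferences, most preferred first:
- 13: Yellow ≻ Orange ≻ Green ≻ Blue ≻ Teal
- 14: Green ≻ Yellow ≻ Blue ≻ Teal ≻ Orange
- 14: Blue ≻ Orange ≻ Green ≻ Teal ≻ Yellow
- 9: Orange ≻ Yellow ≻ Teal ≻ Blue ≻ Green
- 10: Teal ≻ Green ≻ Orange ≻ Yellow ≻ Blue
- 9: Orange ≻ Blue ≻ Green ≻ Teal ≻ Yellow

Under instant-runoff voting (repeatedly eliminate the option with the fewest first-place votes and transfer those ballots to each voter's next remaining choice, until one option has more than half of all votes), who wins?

Round 1: Orange 18, Yellow 13, Green 14, Blue 14, Teal 10. Teal eliminated.
Round 2: Orange 18, Yellow 13, Green 24, Blue 14. Yellow eliminated.
Round 3: Orange 31, Green 24, Blue 14. Blue eliminated.
Round 4: Orange 45, Green 24. Orange has a majority (≥35).

Orange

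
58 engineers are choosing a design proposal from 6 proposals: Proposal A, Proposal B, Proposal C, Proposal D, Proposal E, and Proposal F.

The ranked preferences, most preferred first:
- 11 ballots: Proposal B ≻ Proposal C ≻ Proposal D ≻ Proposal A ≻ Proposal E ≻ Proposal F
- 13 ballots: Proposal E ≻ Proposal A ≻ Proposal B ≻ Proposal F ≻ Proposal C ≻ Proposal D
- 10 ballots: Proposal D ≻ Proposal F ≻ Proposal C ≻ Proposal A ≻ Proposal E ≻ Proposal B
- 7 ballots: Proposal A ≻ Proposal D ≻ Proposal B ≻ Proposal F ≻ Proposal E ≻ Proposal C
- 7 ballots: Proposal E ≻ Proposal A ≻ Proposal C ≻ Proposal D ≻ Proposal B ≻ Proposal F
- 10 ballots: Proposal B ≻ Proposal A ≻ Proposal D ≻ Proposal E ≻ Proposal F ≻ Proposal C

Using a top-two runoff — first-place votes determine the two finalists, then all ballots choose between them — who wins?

Round 1 first-place votes: Proposal A 7, Proposal B 21, Proposal C 0, Proposal D 10, Proposal E 20, Proposal F 0. Proposal B and Proposal E advance.
Runoff: Proposal B is ranked above Proposal E on 28 ballots, Proposal E above Proposal B on 30.

Proposal E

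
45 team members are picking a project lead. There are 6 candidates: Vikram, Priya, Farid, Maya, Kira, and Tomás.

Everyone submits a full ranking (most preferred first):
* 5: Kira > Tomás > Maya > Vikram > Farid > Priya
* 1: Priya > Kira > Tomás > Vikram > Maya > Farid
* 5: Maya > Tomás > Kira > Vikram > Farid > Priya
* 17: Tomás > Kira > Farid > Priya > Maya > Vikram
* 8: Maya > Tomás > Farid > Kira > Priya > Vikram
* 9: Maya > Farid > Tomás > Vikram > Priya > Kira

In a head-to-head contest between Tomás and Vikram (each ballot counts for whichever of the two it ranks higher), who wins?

Tomás is ranked above Vikram on 45 ballots; Vikram above Tomás on 0.

Tomás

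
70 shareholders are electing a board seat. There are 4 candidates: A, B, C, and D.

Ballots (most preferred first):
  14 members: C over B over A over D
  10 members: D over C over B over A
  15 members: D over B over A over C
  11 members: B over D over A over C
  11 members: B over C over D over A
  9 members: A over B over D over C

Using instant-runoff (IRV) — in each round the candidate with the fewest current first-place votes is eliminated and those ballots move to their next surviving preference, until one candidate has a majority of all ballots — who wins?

Round 1: A 9, B 22, C 14, D 25. A eliminated.
Round 2: B 31, C 14, D 25. C eliminated.
Round 3: B 45, D 25. B has a majority (≥36).

B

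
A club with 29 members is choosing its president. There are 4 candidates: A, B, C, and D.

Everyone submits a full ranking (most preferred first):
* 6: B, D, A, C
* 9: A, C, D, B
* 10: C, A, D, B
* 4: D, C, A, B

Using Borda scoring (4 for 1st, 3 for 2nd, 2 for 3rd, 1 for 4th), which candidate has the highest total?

A: 6×2 + 9×4 + 10×3 + 4×2 = 86
B: 6×4 + 9×1 + 10×1 + 4×1 = 47
C: 6×1 + 9×3 + 10×4 + 4×3 = 85
D: 6×3 + 9×2 + 10×2 + 4×4 = 72

A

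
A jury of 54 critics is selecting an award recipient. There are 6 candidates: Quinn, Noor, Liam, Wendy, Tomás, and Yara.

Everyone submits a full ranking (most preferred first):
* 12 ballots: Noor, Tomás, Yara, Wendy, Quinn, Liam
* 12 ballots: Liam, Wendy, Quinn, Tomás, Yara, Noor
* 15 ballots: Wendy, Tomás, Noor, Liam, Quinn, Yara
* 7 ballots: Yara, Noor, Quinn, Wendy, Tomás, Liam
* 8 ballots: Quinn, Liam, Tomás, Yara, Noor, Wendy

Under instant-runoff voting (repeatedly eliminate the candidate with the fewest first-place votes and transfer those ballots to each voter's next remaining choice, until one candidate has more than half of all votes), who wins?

Noor

Round 1: Quinn 8, Noor 12, Liam 12, Wendy 15, Tomás 0, Yara 7. Tomás eliminated.
Round 2: Quinn 8, Noor 12, Liam 12, Wendy 15, Yara 7. Yara eliminated.
Round 3: Quinn 8, Noor 19, Liam 12, Wendy 15. Quinn eliminated.
Round 4: Noor 19, Liam 20, Wendy 15. Wendy eliminated.
Round 5: Noor 34, Liam 20. Noor has a majority (≥28).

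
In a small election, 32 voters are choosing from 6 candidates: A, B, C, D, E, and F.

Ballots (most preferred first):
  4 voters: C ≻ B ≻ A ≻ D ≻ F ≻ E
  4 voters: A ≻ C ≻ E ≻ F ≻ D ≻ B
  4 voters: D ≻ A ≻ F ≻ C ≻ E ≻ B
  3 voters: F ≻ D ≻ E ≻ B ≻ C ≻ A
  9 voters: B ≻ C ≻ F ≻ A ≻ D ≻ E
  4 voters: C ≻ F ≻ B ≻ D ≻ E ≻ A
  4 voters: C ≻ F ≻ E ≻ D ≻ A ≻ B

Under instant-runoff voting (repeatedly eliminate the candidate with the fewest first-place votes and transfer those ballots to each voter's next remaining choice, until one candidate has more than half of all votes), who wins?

Round 1: A 4, B 9, C 12, D 4, E 0, F 3. E eliminated.
Round 2: A 4, B 9, C 12, D 4, F 3. F eliminated.
Round 3: A 4, B 9, C 12, D 7. A eliminated.
Round 4: B 9, C 16, D 7. D eliminated.
Round 5: B 12, C 20. C has a majority (≥17).

C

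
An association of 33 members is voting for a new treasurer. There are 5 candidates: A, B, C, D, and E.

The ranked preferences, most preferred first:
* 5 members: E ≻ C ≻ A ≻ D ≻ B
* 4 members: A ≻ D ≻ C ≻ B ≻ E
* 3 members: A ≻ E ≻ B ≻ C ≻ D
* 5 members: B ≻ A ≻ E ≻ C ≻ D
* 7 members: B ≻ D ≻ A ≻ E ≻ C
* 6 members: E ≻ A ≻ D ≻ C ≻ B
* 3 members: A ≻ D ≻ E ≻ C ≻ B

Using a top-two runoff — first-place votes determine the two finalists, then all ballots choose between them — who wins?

E

Round 1 first-place votes: A 10, B 12, C 0, D 0, E 11. B and E advance.
Runoff: B is ranked above E on 16 ballots, E above B on 17.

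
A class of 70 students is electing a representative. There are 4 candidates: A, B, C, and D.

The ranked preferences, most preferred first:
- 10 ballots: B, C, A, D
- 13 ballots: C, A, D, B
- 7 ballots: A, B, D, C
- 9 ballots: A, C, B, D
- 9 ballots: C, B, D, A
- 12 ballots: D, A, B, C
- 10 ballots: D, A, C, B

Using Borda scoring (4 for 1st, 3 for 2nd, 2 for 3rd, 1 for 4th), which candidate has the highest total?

A

A: 10×2 + 13×3 + 7×4 + 9×4 + 9×1 + 12×3 + 10×3 = 198
B: 10×4 + 13×1 + 7×3 + 9×2 + 9×3 + 12×2 + 10×1 = 153
C: 10×3 + 13×4 + 7×1 + 9×3 + 9×4 + 12×1 + 10×2 = 184
D: 10×1 + 13×2 + 7×2 + 9×1 + 9×2 + 12×4 + 10×4 = 165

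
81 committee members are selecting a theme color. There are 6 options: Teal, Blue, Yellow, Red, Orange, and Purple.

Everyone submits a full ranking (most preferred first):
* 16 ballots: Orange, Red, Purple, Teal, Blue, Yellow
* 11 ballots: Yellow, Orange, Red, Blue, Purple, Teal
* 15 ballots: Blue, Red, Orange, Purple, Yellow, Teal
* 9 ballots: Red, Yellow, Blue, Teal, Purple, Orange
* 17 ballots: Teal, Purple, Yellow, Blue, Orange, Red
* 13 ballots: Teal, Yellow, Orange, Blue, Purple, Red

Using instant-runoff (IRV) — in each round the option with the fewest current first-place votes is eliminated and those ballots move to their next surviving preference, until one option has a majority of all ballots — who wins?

Orange

Round 1: Teal 30, Blue 15, Yellow 11, Red 9, Orange 16, Purple 0. Purple eliminated.
Round 2: Teal 30, Blue 15, Yellow 11, Red 9, Orange 16. Red eliminated.
Round 3: Teal 30, Blue 15, Yellow 20, Orange 16. Blue eliminated.
Round 4: Teal 30, Yellow 20, Orange 31. Yellow eliminated.
Round 5: Teal 39, Orange 42. Orange has a majority (≥41).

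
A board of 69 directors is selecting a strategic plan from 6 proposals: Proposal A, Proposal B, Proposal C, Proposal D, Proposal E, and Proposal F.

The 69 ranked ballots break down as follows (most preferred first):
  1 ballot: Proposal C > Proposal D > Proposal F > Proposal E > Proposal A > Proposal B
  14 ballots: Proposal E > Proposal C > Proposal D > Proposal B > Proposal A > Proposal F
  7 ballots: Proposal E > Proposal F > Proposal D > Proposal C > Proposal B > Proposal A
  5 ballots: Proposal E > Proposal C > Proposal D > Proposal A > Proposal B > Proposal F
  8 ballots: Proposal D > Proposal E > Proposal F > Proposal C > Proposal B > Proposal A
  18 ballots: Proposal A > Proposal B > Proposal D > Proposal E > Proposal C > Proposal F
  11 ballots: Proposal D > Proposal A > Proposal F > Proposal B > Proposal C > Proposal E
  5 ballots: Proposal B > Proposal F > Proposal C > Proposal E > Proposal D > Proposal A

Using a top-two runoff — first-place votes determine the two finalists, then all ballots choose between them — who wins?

Round 1 first-place votes: Proposal A 18, Proposal B 5, Proposal C 1, Proposal D 19, Proposal E 26, Proposal F 0. Proposal E and Proposal D advance.
Runoff: Proposal E is ranked above Proposal D on 31 ballots, Proposal D above Proposal E on 38.

Proposal D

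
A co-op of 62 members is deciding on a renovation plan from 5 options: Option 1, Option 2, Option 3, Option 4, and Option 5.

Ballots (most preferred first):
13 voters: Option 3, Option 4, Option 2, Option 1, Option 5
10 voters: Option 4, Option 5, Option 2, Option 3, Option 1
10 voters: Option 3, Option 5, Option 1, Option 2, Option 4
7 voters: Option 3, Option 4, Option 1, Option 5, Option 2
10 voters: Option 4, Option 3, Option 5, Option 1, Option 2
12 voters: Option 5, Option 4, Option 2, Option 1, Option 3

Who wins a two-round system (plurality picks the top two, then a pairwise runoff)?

Option 4

Round 1 first-place votes: Option 1 0, Option 2 0, Option 3 30, Option 4 20, Option 5 12. Option 3 and Option 4 advance.
Runoff: Option 3 is ranked above Option 4 on 30 ballots, Option 4 above Option 3 on 32.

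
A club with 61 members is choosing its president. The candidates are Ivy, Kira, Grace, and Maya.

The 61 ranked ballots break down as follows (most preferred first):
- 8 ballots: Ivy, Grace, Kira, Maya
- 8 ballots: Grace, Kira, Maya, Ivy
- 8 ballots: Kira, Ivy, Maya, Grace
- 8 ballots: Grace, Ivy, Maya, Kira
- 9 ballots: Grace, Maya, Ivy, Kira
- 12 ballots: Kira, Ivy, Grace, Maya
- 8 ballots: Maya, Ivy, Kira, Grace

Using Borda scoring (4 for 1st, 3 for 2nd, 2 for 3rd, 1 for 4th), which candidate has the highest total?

Ivy

Ivy: 8×4 + 8×1 + 8×3 + 8×3 + 9×2 + 12×3 + 8×3 = 166
Kira: 8×2 + 8×3 + 8×4 + 8×1 + 9×1 + 12×4 + 8×2 = 153
Grace: 8×3 + 8×4 + 8×1 + 8×4 + 9×4 + 12×2 + 8×1 = 164
Maya: 8×1 + 8×2 + 8×2 + 8×2 + 9×3 + 12×1 + 8×4 = 127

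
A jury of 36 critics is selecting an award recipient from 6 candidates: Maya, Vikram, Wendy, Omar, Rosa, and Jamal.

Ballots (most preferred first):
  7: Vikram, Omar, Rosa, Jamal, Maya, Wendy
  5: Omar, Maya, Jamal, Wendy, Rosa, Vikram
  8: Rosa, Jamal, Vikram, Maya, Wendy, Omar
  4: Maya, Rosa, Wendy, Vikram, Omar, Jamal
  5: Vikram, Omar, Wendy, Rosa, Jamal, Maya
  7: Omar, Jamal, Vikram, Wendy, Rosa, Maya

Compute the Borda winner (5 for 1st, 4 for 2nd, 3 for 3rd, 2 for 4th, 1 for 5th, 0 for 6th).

Maya: 7×1 + 5×4 + 8×2 + 4×5 + 5×0 + 7×0 = 63
Vikram: 7×5 + 5×0 + 8×3 + 4×2 + 5×5 + 7×3 = 113
Wendy: 7×0 + 5×2 + 8×1 + 4×3 + 5×3 + 7×2 = 59
Omar: 7×4 + 5×5 + 8×0 + 4×1 + 5×4 + 7×5 = 112
Rosa: 7×3 + 5×1 + 8×5 + 4×4 + 5×2 + 7×1 = 99
Jamal: 7×2 + 5×3 + 8×4 + 4×0 + 5×1 + 7×4 = 94

Vikram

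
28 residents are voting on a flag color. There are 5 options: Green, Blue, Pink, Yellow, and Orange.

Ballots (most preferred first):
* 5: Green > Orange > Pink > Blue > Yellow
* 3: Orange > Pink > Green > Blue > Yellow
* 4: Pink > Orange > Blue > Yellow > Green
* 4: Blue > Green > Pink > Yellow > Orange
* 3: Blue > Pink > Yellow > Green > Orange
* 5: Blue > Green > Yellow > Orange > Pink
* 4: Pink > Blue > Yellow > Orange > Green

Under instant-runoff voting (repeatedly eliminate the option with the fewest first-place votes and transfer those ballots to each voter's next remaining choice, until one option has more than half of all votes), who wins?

Round 1: Green 5, Blue 12, Pink 8, Yellow 0, Orange 3. Yellow eliminated.
Round 2: Green 5, Blue 12, Pink 8, Orange 3. Orange eliminated.
Round 3: Green 5, Blue 12, Pink 11. Green eliminated.
Round 4: Blue 12, Pink 16. Pink has a majority (≥15).

Pink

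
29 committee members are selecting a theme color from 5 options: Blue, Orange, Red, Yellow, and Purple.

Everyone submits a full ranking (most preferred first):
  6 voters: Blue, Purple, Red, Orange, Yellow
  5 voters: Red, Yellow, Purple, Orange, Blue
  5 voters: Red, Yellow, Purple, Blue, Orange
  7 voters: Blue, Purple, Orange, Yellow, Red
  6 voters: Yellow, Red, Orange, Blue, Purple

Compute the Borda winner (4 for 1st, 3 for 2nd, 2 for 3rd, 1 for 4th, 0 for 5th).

Red

Blue: 6×4 + 5×0 + 5×1 + 7×4 + 6×1 = 63
Orange: 6×1 + 5×1 + 5×0 + 7×2 + 6×2 = 37
Red: 6×2 + 5×4 + 5×4 + 7×0 + 6×3 = 70
Yellow: 6×0 + 5×3 + 5×3 + 7×1 + 6×4 = 61
Purple: 6×3 + 5×2 + 5×2 + 7×3 + 6×0 = 59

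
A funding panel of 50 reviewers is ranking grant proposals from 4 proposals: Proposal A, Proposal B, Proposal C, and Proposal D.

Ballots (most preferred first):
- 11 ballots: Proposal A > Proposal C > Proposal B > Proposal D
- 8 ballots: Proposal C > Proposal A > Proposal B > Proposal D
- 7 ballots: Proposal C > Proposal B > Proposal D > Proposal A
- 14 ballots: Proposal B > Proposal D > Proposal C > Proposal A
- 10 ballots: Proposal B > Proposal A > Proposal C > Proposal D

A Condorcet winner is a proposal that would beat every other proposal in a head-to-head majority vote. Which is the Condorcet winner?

Proposal C vs Proposal A: 29–21
Proposal C vs Proposal B: 26–24
Proposal C vs Proposal D: 36–14
Proposal C beats every other proposal.

Proposal C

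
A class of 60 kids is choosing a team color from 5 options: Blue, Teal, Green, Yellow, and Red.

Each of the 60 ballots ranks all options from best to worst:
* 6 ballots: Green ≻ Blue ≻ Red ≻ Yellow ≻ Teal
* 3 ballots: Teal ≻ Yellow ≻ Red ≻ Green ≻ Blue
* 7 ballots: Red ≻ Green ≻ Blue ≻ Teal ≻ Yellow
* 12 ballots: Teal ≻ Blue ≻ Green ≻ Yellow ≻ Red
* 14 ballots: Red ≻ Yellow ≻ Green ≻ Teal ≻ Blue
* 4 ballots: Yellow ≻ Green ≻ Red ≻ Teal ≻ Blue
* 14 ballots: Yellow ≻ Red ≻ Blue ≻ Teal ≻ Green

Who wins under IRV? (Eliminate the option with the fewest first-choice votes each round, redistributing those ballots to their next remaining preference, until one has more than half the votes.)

Yellow

Round 1: Blue 0, Teal 15, Green 6, Yellow 18, Red 21. Blue eliminated.
Round 2: Teal 15, Green 6, Yellow 18, Red 21. Green eliminated.
Round 3: Teal 15, Yellow 18, Red 27. Teal eliminated.
Round 4: Yellow 33, Red 27. Yellow has a majority (≥31).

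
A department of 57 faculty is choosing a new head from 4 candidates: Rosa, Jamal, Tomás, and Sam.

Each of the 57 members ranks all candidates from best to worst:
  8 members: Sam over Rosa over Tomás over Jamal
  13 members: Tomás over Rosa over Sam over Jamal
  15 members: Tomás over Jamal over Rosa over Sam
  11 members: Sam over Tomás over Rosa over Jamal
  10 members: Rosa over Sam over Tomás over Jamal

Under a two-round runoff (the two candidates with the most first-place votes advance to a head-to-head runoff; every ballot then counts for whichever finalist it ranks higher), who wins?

Sam

Round 1 first-place votes: Rosa 10, Jamal 0, Tomás 28, Sam 19. Tomás and Sam advance.
Runoff: Tomás is ranked above Sam on 28 ballots, Sam above Tomás on 29.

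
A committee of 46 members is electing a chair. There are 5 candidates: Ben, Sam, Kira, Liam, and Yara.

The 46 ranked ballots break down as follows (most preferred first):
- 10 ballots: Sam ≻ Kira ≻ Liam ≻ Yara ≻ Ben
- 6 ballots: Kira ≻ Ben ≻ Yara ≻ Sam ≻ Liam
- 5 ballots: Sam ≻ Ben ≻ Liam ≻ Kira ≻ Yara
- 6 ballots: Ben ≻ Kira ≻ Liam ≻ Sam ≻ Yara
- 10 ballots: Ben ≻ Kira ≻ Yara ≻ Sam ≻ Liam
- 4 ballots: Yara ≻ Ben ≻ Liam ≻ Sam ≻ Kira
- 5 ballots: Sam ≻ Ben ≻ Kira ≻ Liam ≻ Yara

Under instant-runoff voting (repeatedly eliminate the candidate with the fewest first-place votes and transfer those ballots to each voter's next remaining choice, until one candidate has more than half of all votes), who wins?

Round 1: Ben 16, Sam 20, Kira 6, Liam 0, Yara 4. Liam eliminated.
Round 2: Ben 16, Sam 20, Kira 6, Yara 4. Yara eliminated.
Round 3: Ben 20, Sam 20, Kira 6. Kira eliminated.
Round 4: Ben 26, Sam 20. Ben has a majority (≥24).

Ben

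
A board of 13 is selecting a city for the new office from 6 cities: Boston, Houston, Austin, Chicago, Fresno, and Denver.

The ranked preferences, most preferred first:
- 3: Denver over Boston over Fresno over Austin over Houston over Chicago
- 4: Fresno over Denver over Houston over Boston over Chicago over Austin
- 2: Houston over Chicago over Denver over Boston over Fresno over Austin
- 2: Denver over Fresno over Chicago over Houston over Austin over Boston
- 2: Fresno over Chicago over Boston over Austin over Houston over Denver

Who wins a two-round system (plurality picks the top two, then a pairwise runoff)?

Round 1 first-place votes: Boston 0, Houston 2, Austin 0, Chicago 0, Fresno 6, Denver 5. Fresno and Denver advance.
Runoff: Fresno is ranked above Denver on 6 ballots, Denver above Fresno on 7.

Denver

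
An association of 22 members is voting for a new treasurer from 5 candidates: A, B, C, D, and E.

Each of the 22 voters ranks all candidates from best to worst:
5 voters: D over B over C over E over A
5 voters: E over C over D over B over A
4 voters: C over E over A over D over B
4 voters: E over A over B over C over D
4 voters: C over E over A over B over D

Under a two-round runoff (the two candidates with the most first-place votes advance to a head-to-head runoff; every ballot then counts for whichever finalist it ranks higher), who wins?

Round 1 first-place votes: A 0, B 0, C 8, D 5, E 9. E and C advance.
Runoff: E is ranked above C on 9 ballots, C above E on 13.

C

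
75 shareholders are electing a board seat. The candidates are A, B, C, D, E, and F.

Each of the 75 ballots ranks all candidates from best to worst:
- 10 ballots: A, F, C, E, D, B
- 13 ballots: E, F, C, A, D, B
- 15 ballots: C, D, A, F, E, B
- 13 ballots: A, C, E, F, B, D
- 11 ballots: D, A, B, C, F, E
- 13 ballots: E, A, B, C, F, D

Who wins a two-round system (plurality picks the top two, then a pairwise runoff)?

Round 1 first-place votes: A 23, B 0, C 15, D 11, E 26, F 0. E and A advance.
Runoff: E is ranked above A on 26 ballots, A above E on 49.

A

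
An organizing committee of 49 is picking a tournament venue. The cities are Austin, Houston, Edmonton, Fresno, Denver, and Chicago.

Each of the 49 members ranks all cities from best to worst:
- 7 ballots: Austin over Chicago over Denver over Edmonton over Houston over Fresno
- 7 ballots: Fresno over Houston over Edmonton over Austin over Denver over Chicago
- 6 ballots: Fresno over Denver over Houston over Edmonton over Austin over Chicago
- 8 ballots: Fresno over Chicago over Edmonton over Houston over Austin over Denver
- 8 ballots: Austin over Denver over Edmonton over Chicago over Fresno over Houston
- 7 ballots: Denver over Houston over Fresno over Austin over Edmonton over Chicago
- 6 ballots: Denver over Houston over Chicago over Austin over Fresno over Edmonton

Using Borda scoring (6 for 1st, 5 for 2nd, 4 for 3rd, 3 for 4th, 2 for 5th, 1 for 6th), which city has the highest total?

Denver

Austin: 7×6 + 7×3 + 6×2 + 8×2 + 8×6 + 7×3 + 6×3 = 178
Houston: 7×2 + 7×5 + 6×4 + 8×3 + 8×1 + 7×5 + 6×5 = 170
Edmonton: 7×3 + 7×4 + 6×3 + 8×4 + 8×4 + 7×2 + 6×1 = 151
Fresno: 7×1 + 7×6 + 6×6 + 8×6 + 8×2 + 7×4 + 6×2 = 189
Denver: 7×4 + 7×2 + 6×5 + 8×1 + 8×5 + 7×6 + 6×6 = 198
Chicago: 7×5 + 7×1 + 6×1 + 8×5 + 8×3 + 7×1 + 6×4 = 143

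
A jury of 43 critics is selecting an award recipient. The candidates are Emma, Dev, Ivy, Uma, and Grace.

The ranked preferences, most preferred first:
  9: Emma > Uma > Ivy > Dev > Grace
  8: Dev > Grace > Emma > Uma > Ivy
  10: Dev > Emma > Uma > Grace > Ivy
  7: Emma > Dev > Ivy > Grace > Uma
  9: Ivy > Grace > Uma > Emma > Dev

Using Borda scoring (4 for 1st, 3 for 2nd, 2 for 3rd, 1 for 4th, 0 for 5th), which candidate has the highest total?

Emma

Emma: 9×4 + 8×2 + 10×3 + 7×4 + 9×1 = 119
Dev: 9×1 + 8×4 + 10×4 + 7×3 + 9×0 = 102
Ivy: 9×2 + 8×0 + 10×0 + 7×2 + 9×4 = 68
Uma: 9×3 + 8×1 + 10×2 + 7×0 + 9×2 = 73
Grace: 9×0 + 8×3 + 10×1 + 7×1 + 9×3 = 68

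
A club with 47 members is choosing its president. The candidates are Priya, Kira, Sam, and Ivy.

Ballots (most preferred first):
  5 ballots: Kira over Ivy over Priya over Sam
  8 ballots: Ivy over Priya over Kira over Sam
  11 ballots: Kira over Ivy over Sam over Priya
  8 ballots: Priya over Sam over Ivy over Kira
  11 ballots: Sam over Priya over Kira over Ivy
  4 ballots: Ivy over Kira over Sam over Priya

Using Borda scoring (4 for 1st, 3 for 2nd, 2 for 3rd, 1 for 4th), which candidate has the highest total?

Priya: 5×2 + 8×3 + 11×1 + 8×4 + 11×3 + 4×1 = 114
Kira: 5×4 + 8×2 + 11×4 + 8×1 + 11×2 + 4×3 = 122
Sam: 5×1 + 8×1 + 11×2 + 8×3 + 11×4 + 4×2 = 111
Ivy: 5×3 + 8×4 + 11×3 + 8×2 + 11×1 + 4×4 = 123

Ivy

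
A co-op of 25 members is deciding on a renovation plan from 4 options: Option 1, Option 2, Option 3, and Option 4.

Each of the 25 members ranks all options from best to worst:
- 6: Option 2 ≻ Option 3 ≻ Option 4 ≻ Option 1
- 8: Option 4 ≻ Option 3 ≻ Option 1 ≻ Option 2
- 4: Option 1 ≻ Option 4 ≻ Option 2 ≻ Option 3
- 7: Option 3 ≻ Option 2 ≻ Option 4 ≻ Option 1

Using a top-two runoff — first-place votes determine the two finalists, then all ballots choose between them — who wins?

Option 3

Round 1 first-place votes: Option 1 4, Option 2 6, Option 3 7, Option 4 8. Option 4 and Option 3 advance.
Runoff: Option 4 is ranked above Option 3 on 12 ballots, Option 3 above Option 4 on 13.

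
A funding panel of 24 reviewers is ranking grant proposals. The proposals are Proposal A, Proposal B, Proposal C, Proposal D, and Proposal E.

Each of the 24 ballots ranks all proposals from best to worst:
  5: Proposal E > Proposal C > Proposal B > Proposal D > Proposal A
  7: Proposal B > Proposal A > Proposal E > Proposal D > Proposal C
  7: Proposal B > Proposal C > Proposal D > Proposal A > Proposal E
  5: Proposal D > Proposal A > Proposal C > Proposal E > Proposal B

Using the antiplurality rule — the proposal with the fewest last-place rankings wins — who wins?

Last-place votes: Proposal A 5, Proposal B 5, Proposal C 7, Proposal D 0, Proposal E 7.

Proposal D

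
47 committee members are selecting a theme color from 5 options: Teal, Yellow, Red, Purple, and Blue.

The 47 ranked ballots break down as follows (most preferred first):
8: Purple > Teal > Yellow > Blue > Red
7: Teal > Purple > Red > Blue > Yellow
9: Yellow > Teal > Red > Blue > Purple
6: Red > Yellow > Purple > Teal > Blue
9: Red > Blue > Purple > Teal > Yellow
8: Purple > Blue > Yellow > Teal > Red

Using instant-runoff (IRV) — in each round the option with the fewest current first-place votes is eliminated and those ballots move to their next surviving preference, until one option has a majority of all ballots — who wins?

Round 1: Teal 7, Yellow 9, Red 15, Purple 16, Blue 0. Blue eliminated.
Round 2: Teal 7, Yellow 9, Red 15, Purple 16. Teal eliminated.
Round 3: Yellow 9, Red 15, Purple 23. Yellow eliminated.
Round 4: Red 24, Purple 23. Red has a majority (≥24).

Red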